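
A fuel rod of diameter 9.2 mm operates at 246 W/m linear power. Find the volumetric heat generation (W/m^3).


r = D / 2 / 1000 = 9.2 / 2 / 1000 = 0.0046 m
q''' = q' / (pi * r^2)
q''' = 246 / (pi * 0.0046^2)
q''' = 3.7006e+06 W/m^3

3.7006e+06


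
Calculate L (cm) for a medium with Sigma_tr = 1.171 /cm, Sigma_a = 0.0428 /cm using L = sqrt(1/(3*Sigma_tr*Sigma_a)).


D = 1 / (3 * Sigma_tr) = 1 / (3 * 1.171) = 0.2846570 cm
L = sqrt(D / Sigma_a)
L = sqrt(0.2846570 / 0.0428)
L = 2.5789 cm

2.5789


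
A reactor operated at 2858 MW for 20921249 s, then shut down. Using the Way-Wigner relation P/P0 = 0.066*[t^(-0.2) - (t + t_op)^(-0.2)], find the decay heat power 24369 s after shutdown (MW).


P/P0 = 0.066 * [t^(-0.2) - (t + t_op)^(-0.2)]
P/P0 = 0.066 * [24369^(-0.2) - (24369 + 20921249)^(-0.2)]
P/P0 = 0.066 * [0.1326272 - 0.03433850] = 0.006487054
P = 2858 * 0.006487054 = 18.540 MW

18.540


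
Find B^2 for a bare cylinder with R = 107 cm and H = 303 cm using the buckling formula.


B^2 = (2.405/R)^2 + (pi/H)^2
B^2 = (2.405/107)^2 + (pi/303)^2
B^2 = 6.1270e-04 /cm^2

6.1270e-04


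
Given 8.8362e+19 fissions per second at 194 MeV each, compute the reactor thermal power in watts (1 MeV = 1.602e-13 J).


P = fission_rate * E_MeV * 1.602e-13
P = 8.8362e+19 * 194 * 1.602e-13
P = 2.7462e+09 W

2.7462e+09


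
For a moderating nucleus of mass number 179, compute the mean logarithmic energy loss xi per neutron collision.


xi = 1 + (A-1)^2/(2A) * ln((A-1)/(A+1))
xi = 1 + (179-1)^2/(2*179) * ln((179-1)/(179 +1))
xi = 0.011132

0.011132


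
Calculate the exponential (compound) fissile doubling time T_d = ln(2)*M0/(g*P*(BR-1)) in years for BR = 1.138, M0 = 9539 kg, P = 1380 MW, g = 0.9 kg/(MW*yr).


Breeding gain G = BR - 1 = 1.138 - 1 = 0.138
Fissile production rate = g * P * G = 0.9 * 1380 * 0.138 = 171.396 kg/yr
T_d = ln(2) * M0 / (g * P * G)
T_d = ln(2) * 9539 / 171.396 = 38.577 yr

38.577


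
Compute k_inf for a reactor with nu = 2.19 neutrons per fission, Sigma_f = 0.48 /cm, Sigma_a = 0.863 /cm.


k_inf = nu * Sigma_f / Sigma_a
k_inf = 2.19 * 0.48 / 0.863
k_inf = 1.2181

1.2181


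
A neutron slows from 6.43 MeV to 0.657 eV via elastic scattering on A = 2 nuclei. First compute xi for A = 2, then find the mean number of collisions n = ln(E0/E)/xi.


xi = 1 + (A-1)^2/(2A)*ln((A-1)/(A+1)) = 0.7253469 (for A = 2)
n = ln(E0/E) / xi
n = ln(6.43e6 / 0.657) / 0.7253469
n = ln(9.786910e+06) / 0.7253469 = 22.192

22.192


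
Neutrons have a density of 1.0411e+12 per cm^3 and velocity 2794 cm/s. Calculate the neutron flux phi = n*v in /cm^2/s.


phi = n * v
phi = 1.0411e+12 * 2794
phi = 2.9088e+15 /cm^2/s

2.9088e+15


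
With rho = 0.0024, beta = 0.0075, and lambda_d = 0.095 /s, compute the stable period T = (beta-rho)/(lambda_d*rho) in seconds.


T = (beta - rho) / (lambda_d * rho)
T = (0.0075 - 0.0024) / (0.095 * 0.0024)
T = 22.368 s

22.368


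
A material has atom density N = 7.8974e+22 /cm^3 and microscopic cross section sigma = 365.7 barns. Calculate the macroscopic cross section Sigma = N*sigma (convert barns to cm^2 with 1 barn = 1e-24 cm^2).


Sigma = N * sigma_barns * 1e-24
Sigma = 7.8974e+22 * 365.7 * 1e-24
Sigma = 28.881 /cm

28.881


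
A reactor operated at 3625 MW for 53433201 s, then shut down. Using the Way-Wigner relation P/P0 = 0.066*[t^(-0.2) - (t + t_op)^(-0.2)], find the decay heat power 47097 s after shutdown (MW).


P/P0 = 0.066 * [t^(-0.2) - (t + t_op)^(-0.2)]
P/P0 = 0.066 * [47097^(-0.2) - (47097 + 53433201)^(-0.2)]
P/P0 = 0.066 * [0.1162522 - 0.02846828] = 0.005793739
P = 3625 * 0.005793739 = 21.002 MW

21.002


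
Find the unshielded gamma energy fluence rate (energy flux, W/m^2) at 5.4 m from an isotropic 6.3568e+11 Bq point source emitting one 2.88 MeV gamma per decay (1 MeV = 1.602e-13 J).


psi = A * E * 1.602e-13 / (4*pi*r^2)
psi = 6.3568e+11 * 2.88 * 1.602e-13 / (4*pi*5.4^2)
psi = 8.0038e-04 W/m^2

8.0038e-04


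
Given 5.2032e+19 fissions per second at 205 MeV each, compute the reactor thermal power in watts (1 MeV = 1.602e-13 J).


P = fission_rate * E_MeV * 1.602e-13
P = 5.2032e+19 * 205 * 1.602e-13
P = 1.7088e+09 W

1.7088e+09


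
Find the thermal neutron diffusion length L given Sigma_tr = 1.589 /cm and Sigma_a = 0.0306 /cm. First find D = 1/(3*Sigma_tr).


D = 1 / (3 * Sigma_tr) = 1 / (3 * 1.589) = 0.2097755 cm
L = sqrt(D / Sigma_a)
L = sqrt(0.2097755 / 0.0306)
L = 2.6183 cm

2.6183


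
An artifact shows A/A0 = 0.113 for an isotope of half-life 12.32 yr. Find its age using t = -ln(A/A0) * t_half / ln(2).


lambda = ln(2) / t_half = ln(2) / 12.32 = 0.05626195 /yr
t = -ln(A/A0) / lambda
t = -ln(0.113) / 0.05626195
t = 38.754 yr

38.754


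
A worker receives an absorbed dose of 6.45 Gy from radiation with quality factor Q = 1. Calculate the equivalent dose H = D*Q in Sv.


H = D * Q
H = 6.45 * 1
H = 6.4500 Sv

6.4500


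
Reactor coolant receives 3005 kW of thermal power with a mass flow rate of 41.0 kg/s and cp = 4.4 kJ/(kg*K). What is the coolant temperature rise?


dT = Q / (m_dot * cp)
dT = 3005 / (41.0 * 4.4)
dT = 16.657 C

16.657


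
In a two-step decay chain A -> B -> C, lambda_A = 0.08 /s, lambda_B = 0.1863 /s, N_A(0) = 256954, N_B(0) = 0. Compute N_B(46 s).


N_B(t) = lambda_A * N_A0 / (lambda_B - lambda_A) * [exp(-lambda_A*t) - exp(-lambda_B*t)]
exp(-0.08*46) = 0.02522297; exp(-0.1863*46) = 1.897506e-04
N_B = 0.08 * 256954 / (0.1863 - 0.08) * (0.02522297 - 1.897506e-04)
N_B = 4840.9

4840.9


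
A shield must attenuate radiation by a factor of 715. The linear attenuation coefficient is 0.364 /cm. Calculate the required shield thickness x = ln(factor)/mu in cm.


x = ln(factor) / mu
x = ln(715) / 0.364
x = 18.056 cm

18.056


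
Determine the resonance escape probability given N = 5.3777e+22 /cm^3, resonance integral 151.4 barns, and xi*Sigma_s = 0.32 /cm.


p = exp(-N * I * 1e-24 / (xi*Sigma_s))
p = exp(-5.3777e+22 * 151.4 * 1e-24 / 0.32)
p = 8.9154e-12

8.9154e-12


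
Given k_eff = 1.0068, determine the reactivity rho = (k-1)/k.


rho = (k_eff - 1) / k_eff
rho = (1.0068 - 1) / 1.0068
rho = 0.0067541

0.0067541


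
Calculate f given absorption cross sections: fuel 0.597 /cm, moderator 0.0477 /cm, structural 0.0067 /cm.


f = Sigma_a_fuel / (Sigma_a_fuel + Sigma_a_mod + Sigma_a_other)
f = 0.597 / (0.597 + 0.0477 + 0.0067)
f = 0.91649

0.91649


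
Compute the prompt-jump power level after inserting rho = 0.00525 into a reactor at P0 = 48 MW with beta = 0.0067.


P1/P0 = beta / (beta - rho)
P1/P0 = 0.0067 / (0.0067 - 0.00525) = 4.620690
P1 = 48 * 4.620690 = 221.79 MW

221.79


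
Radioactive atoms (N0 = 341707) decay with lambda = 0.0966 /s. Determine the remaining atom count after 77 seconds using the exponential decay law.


N = N0 * exp(-lambda * t)
N = 341707 * exp(-0.0966 * 77)
N = 201.04

201.04


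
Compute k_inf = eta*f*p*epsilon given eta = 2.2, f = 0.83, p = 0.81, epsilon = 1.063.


k_inf = eta * f * p * epsilon
k_inf = 2.2 * 0.83 * 0.81 * 1.063
k_inf = 1.5722

1.5722


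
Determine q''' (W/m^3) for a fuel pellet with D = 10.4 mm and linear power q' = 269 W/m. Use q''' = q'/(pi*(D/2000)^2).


r = D / 2 / 1000 = 10.4 / 2 / 1000 = 0.0052 m
q''' = q' / (pi * r^2)
q''' = 269 / (pi * 0.0052^2)
q''' = 3.1666e+06 W/m^3

3.1666e+06


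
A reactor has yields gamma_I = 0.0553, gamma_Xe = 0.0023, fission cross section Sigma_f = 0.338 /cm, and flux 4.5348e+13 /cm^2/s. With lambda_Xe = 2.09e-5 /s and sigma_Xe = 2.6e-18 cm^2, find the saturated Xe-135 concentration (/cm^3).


Xe_eq = (gamma_I + gamma_Xe) * Sigma_f * phi / (lambda_Xe + sigma_Xe * phi)
Numerator = (0.0553 + 0.0023) * 0.338 * 4.5348e+13 = 8.828711e+11
Denominator = 2.09e-5 + 2.6e-18 * 4.5348e+13 = 1.388048e-04
Xe_eq = 8.828711e+11 / 1.388048e-04 = 6.3605e+15 /cm^3

6.3605e+15


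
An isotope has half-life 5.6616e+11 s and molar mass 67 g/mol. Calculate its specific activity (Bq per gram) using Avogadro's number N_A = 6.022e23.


lambda = ln(2) / t_half = ln(2) / 5.6616e+11 = 1.224296e-12 /s
SA = lambda * N_A / M
SA = 1.224296e-12 * 6.022e23 / 67
SA = 1.1004e+10 Bq/g

1.1004e+10


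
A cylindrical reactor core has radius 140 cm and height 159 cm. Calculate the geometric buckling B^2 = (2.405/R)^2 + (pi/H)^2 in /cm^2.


B^2 = (2.405/R)^2 + (pi/H)^2
B^2 = (2.405/140)^2 + (pi/159)^2
B^2 = 6.8550e-04 /cm^2

6.8550e-04


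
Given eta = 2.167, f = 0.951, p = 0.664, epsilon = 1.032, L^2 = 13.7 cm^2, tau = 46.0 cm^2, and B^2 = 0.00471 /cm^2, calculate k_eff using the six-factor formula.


k_inf = eta*f*p*eps = 2.167*0.951*0.664*1.032 = 1.412171
P_TNL = 1/(1 + L^2*B^2) = 1/(1 + 13.7*0.00471) = 0.9393843
P_FNL = exp(-B^2*tau) = exp(-0.00471*46.0) = 0.8052037
k_eff = k_inf * P_TNL * P_FNL = 1.412171 * 0.9393843 * 0.8052037
k_eff = 1.0682

1.0682


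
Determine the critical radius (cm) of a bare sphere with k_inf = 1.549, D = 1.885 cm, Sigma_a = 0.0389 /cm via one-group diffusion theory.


L^2 = D / Sigma_a = 1.885 / 0.0389 = 48.45758 cm^2
B_m^2 = (k_inf - 1) / L^2 = (1.549 - 1) / 48.45758 = 0.01132950 /cm^2
For a bare sphere: B_g = pi/R, so R_c = pi / sqrt(B_m^2)
R_c = pi / sqrt(0.01132950) = 29.515 cm

29.515


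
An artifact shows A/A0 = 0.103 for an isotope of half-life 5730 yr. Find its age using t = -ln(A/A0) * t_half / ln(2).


lambda = ln(2) / t_half = ln(2) / 5730 = 1.209681e-04 /yr
t = -ln(A/A0) / lambda
t = -ln(0.103) / 1.209681e-04
t = 18790 yr

18790


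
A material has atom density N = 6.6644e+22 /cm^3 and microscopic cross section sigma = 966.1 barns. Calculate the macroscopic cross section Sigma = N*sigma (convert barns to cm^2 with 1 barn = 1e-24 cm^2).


Sigma = N * sigma_barns * 1e-24
Sigma = 6.6644e+22 * 966.1 * 1e-24
Sigma = 64.385 /cm

64.385


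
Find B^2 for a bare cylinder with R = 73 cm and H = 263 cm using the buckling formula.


B^2 = (2.405/R)^2 + (pi/H)^2
B^2 = (2.405/73)^2 + (pi/263)^2
B^2 = 0.0012281 /cm^2

0.0012281


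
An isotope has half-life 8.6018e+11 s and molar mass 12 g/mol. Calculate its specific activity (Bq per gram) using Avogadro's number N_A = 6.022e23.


lambda = ln(2) / t_half = ln(2) / 8.6018e+11 = 8.058164e-13 /s
SA = lambda * N_A / M
SA = 8.058164e-13 * 6.022e23 / 12
SA = 4.0439e+10 Bq/g

4.0439e+10


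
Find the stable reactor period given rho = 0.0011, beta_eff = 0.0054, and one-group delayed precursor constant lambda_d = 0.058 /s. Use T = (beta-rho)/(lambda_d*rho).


T = (beta - rho) / (lambda_d * rho)
T = (0.0054 - 0.0011) / (0.058 * 0.0011)
T = 67.398 s

67.398


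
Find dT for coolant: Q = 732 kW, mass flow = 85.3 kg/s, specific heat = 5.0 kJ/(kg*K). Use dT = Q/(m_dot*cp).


dT = Q / (m_dot * cp)
dT = 732 / (85.3 * 5.0)
dT = 1.7163 C

1.7163


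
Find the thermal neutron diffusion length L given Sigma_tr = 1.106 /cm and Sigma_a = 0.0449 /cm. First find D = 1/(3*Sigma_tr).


D = 1 / (3 * Sigma_tr) = 1 / (3 * 1.106) = 0.3013864 cm
L = sqrt(D / Sigma_a)
L = sqrt(0.3013864 / 0.0449)
L = 2.5908 cm

2.5908


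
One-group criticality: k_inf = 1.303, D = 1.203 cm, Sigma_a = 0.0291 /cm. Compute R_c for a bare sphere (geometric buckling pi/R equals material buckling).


L^2 = D / Sigma_a = 1.203 / 0.0291 = 41.34021 cm^2
B_m^2 = (k_inf - 1) / L^2 = (1.303 - 1) / 41.34021 = 0.007329426 /cm^2
For a bare sphere: B_g = pi/R, so R_c = pi / sqrt(B_m^2)
R_c = pi / sqrt(0.007329426) = 36.696 cm

36.696


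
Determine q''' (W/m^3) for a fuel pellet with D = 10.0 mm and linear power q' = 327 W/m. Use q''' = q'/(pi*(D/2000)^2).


r = D / 2 / 1000 = 10.0 / 2 / 1000 = 0.005 m
q''' = q' / (pi * r^2)
q''' = 327 / (pi * 0.005^2)
q''' = 4.1635e+06 W/m^3

4.1635e+06


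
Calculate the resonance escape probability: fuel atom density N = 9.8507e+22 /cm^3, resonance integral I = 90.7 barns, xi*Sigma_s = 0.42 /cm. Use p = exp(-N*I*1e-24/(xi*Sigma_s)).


p = exp(-N * I * 1e-24 / (xi*Sigma_s))
p = exp(-9.8507e+22 * 90.7 * 1e-24 / 0.42)
p = 5.7721e-10

5.7721e-10


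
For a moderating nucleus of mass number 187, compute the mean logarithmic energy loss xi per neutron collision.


xi = 1 + (A-1)^2/(2A) * ln((A-1)/(A+1))
xi = 1 + (187-1)^2/(2*187) * ln((187-1)/(187 +1))
xi = 0.010657

0.010657


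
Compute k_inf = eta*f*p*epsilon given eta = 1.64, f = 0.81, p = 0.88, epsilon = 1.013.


k_inf = eta * f * p * epsilon
k_inf = 1.64 * 0.81 * 0.88 * 1.013
k_inf = 1.1842

1.1842


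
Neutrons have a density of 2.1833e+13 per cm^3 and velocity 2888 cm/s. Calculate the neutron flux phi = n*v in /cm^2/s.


phi = n * v
phi = 2.1833e+13 * 2888
phi = 6.3054e+16 /cm^2/s

6.3054e+16


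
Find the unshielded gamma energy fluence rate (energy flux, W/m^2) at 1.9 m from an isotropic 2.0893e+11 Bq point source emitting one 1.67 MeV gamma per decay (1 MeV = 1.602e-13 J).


psi = A * E * 1.602e-13 / (4*pi*r^2)
psi = 2.0893e+11 * 1.67 * 1.602e-13 / (4*pi*1.9^2)
psi = 0.0012321 W/m^2

0.0012321


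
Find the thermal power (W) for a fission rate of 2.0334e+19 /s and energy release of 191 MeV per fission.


P = fission_rate * E_MeV * 1.602e-13
P = 2.0334e+19 * 191 * 1.602e-13
P = 6.2218e+08 W

6.2218e+08


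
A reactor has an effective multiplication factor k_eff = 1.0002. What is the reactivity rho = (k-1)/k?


rho = (k_eff - 1) / k_eff
rho = (1.0002 - 1) / 1.0002
rho = 1.9996e-04

1.9996e-04


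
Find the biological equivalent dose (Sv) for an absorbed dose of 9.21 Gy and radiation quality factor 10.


H = D * Q
H = 9.21 * 10
H = 92.100 Sv

92.100


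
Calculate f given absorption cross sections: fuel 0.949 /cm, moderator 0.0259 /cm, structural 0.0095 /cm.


f = Sigma_a_fuel / (Sigma_a_fuel + Sigma_a_mod + Sigma_a_other)
f = 0.949 / (0.949 + 0.0259 + 0.0095)
f = 0.96404

0.96404


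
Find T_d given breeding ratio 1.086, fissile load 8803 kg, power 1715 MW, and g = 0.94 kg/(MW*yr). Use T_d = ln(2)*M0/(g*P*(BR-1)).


Breeding gain G = BR - 1 = 1.086 - 1 = 0.086
Fissile production rate = g * P * G = 0.94 * 1715 * 0.086 = 138.6406 kg/yr
T_d = ln(2) * M0 / (g * P * G)
T_d = ln(2) * 8803 / 138.6406 = 44.011 yr

44.011


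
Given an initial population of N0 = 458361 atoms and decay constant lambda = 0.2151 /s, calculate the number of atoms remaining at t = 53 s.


N = N0 * exp(-lambda * t)
N = 458361 * exp(-0.2151 * 53)
N = 5.1300

5.1300


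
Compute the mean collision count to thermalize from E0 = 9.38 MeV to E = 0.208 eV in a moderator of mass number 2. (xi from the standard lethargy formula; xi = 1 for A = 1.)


xi = 1 + (A-1)^2/(2A)*ln((A-1)/(A+1)) = 0.7253469 (for A = 2)
n = ln(E0/E) / xi
n = ln(9.38e6 / 0.208) / 0.7253469
n = ln(4.509615e+07) / 0.7253469 = 24.298

24.298


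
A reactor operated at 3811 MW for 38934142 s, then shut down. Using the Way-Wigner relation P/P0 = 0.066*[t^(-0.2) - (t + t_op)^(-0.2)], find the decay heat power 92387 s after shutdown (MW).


P/P0 = 0.066 * [t^(-0.2) - (t + t_op)^(-0.2)]
P/P0 = 0.066 * [92387^(-0.2) - (92387 + 38934142)^(-0.2)]
P/P0 = 0.066 * [0.1015963 - 0.03031992] = 0.004704241
P = 3811 * 0.004704241 = 17.928 MW

17.928


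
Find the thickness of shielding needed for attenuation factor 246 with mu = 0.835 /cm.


x = ln(factor) / mu
x = ln(246) / 0.835
x = 6.5932 cm

6.5932


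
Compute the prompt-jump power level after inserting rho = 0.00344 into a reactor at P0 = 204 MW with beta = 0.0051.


P1/P0 = beta / (beta - rho)
P1/P0 = 0.0051 / (0.0051 - 0.00344) = 3.072289
P1 = 204 * 3.072289 = 626.75 MW

626.75


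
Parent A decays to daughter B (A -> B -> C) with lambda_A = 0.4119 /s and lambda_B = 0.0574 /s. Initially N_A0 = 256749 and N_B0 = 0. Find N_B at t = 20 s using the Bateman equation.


N_B(t) = lambda_A * N_A0 / (lambda_B - lambda_A) * [exp(-lambda_A*t) - exp(-lambda_B*t)]
exp(-0.4119*20) = 2.644125e-04; exp(-0.0574*20) = 0.3172707
N_B = 0.4119 * 256749 / (0.0574 - 0.4119) * (2.644125e-04 - 0.3172707)
N_B = 94570

94570


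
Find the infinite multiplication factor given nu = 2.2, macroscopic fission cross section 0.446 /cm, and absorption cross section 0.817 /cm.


k_inf = nu * Sigma_f / Sigma_a
k_inf = 2.2 * 0.446 / 0.817
k_inf = 1.2010

1.2010


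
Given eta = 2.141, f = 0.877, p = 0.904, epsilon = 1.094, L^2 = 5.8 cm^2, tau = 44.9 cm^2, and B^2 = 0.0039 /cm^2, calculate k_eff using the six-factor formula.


k_inf = eta*f*p*eps = 2.141*0.877*0.904*1.094 = 1.856958
P_TNL = 1/(1 + L^2*B^2) = 1/(1 + 5.8*0.0039) = 0.9778803
P_FNL = exp(-B^2*tau) = exp(-0.0039*44.9) = 0.8393647
k_eff = k_inf * P_TNL * P_FNL = 1.856958 * 0.9778803 * 0.8393647
k_eff = 1.5242

1.5242


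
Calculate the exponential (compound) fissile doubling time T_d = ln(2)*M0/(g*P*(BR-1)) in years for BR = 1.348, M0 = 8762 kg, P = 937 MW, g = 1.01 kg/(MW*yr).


Breeding gain G = BR - 1 = 1.348 - 1 = 0.348
Fissile production rate = g * P * G = 1.01 * 937 * 0.348 = 329.33676 kg/yr
T_d = ln(2) * M0 / (g * P * G)
T_d = ln(2) * 8762 / 329.33676 = 18.441 yr

18.441


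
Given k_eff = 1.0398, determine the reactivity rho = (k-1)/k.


rho = (k_eff - 1) / k_eff
rho = (1.0398 - 1) / 1.0398
rho = 0.038277

0.038277


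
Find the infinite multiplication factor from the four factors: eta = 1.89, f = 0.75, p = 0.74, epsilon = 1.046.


k_inf = eta * f * p * epsilon
k_inf = 1.89 * 0.75 * 0.74 * 1.046
k_inf = 1.0972

1.0972


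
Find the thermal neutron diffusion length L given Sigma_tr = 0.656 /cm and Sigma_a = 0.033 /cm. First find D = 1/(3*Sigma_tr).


D = 1 / (3 * Sigma_tr) = 1 / (3 * 0.656) = 0.5081301 cm
L = sqrt(D / Sigma_a)
L = sqrt(0.5081301 / 0.033)
L = 3.9240 cm

3.9240


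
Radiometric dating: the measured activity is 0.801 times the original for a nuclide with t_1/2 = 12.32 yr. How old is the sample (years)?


lambda = ln(2) / t_half = ln(2) / 12.32 = 0.05626195 /yr
t = -ln(A/A0) / lambda
t = -ln(0.801) / 0.05626195
t = 3.9440 yr

3.9440


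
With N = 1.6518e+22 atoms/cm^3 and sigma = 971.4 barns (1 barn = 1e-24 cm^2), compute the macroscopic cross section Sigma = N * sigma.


Sigma = N * sigma_barns * 1e-24
Sigma = 1.6518e+22 * 971.4 * 1e-24
Sigma = 16.046 /cm

16.046


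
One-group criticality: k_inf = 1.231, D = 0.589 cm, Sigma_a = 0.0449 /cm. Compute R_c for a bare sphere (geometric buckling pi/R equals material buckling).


L^2 = D / Sigma_a = 0.589 / 0.0449 = 13.11804 cm^2
B_m^2 = (k_inf - 1) / L^2 = (1.231 - 1) / 13.11804 = 0.01760934 /cm^2
For a bare sphere: B_g = pi/R, so R_c = pi / sqrt(B_m^2)
R_c = pi / sqrt(0.01760934) = 23.674 cm

23.674


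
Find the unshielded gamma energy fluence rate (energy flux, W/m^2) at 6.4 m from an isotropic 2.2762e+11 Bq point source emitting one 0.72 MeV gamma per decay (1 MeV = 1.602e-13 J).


psi = A * E * 1.602e-13 / (4*pi*r^2)
psi = 2.2762e+11 * 0.72 * 1.602e-13 / (4*pi*6.4^2)
psi = 5.1008e-05 W/m^2

5.1008e-05


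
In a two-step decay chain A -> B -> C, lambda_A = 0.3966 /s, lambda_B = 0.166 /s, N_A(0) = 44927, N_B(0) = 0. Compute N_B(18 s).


N_B(t) = lambda_A * N_A0 / (lambda_B - lambda_A) * [exp(-lambda_A*t) - exp(-lambda_B*t)]
exp(-0.3966*18) = 7.937040e-04; exp(-0.166*18) = 0.05038811
N_B = 0.3966 * 44927 / (0.166 - 0.3966) * (7.937040e-04 - 0.05038811)
N_B = 3832.1

3832.1


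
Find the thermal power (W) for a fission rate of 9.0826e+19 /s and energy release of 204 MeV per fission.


P = fission_rate * E_MeV * 1.602e-13
P = 9.0826e+19 * 204 * 1.602e-13
P = 2.9683e+09 W

2.9683e+09


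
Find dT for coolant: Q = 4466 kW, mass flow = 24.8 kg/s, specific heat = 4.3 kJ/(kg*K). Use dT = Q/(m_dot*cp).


dT = Q / (m_dot * cp)
dT = 4466 / (24.8 * 4.3)
dT = 41.879 C

41.879


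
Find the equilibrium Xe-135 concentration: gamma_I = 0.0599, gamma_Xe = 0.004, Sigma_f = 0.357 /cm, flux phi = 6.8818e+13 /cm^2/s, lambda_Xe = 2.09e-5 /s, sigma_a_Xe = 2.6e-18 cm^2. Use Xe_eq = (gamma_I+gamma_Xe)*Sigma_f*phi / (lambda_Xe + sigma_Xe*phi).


Xe_eq = (gamma_I + gamma_Xe) * Sigma_f * phi / (lambda_Xe + sigma_Xe * phi)
Numerator = (0.0599 + 0.004) * 0.357 * 6.8818e+13 = 1.569897e+12
Denominator = 2.09e-5 + 2.6e-18 * 6.8818e+13 = 1.998268e-04
Xe_eq = 1.569897e+12 / 1.998268e-04 = 7.8563e+15 /cm^3

7.8563e+15


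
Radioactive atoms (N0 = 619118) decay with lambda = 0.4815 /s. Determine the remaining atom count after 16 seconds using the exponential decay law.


N = N0 * exp(-lambda * t)
N = 619118 * exp(-0.4815 * 16)
N = 279.23

279.23


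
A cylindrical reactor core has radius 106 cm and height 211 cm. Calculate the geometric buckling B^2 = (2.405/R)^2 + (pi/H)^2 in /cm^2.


B^2 = (2.405/R)^2 + (pi/H)^2
B^2 = (2.405/106)^2 + (pi/211)^2
B^2 = 7.3646e-04 /cm^2

7.3646e-04


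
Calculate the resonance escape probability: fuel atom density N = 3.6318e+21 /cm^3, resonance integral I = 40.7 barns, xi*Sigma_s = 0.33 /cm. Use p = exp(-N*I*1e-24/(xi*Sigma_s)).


p = exp(-N * I * 1e-24 / (xi*Sigma_s))
p = exp(-3.6318e+21 * 40.7 * 1e-24 / 0.33)
p = 0.63895

0.63895


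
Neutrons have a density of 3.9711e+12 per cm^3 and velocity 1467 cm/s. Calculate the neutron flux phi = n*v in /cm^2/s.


phi = n * v
phi = 3.9711e+12 * 1467
phi = 5.8256e+15 /cm^2/s

5.8256e+15


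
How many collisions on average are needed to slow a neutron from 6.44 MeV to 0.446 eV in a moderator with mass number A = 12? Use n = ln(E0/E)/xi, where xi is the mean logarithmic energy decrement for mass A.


xi = 1 + (A-1)^2/(2A)*ln((A-1)/(A+1)) = 0.1577690 (for A = 12)
n = ln(E0/E) / xi
n = ln(6.44e6 / 0.446) / 0.1577690
n = ln(1.443946e+07) / 0.1577690 = 104.49

104.49


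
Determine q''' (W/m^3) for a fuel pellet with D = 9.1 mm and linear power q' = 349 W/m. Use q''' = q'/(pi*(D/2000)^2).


r = D / 2 / 1000 = 9.1 / 2 / 1000 = 0.00455 m
q''' = q' / (pi * r^2)
q''' = 349 / (pi * 0.00455^2)
q''' = 5.3660e+06 W/m^3

5.3660e+06


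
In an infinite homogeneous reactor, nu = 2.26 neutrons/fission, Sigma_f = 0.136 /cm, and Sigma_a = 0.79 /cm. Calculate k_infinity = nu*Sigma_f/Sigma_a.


k_inf = nu * Sigma_f / Sigma_a
k_inf = 2.26 * 0.136 / 0.79
k_inf = 0.38906

0.38906


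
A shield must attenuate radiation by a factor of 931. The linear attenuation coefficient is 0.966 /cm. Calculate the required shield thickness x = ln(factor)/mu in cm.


x = ln(factor) / mu
x = ln(931) / 0.966
x = 7.0769 cm

7.0769


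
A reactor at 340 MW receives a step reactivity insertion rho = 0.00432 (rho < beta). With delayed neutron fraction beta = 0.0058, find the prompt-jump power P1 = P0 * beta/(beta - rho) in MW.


P1/P0 = beta / (beta - rho)
P1/P0 = 0.0058 / (0.0058 - 0.00432) = 3.918919
P1 = 340 * 3.918919 = 1332.4 MW

1332.4


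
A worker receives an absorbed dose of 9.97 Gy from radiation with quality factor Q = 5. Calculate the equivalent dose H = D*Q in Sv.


H = D * Q
H = 9.97 * 5
H = 49.850 Sv

49.850


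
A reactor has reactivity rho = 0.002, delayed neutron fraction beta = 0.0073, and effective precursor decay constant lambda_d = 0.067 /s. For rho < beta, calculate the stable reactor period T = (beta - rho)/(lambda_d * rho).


T = (beta - rho) / (lambda_d * rho)
T = (0.0073 - 0.002) / (0.067 * 0.002)
T = 39.552 s

39.552


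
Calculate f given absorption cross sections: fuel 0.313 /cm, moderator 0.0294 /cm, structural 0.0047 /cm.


f = Sigma_a_fuel / (Sigma_a_fuel + Sigma_a_mod + Sigma_a_other)
f = 0.313 / (0.313 + 0.0294 + 0.0047)
f = 0.90176

0.90176


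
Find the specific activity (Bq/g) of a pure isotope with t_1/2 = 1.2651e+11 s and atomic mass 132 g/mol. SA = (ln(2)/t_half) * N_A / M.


lambda = ln(2) / t_half = ln(2) / 1.2651e+11 = 5.478991e-12 /s
SA = lambda * N_A / M
SA = 5.478991e-12 * 6.022e23 / 132
SA = 2.4996e+10 Bq/g

2.4996e+10


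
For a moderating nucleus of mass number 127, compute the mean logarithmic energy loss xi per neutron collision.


xi = 1 + (A-1)^2/(2A) * ln((A-1)/(A+1))
xi = 1 + (127-1)^2/(2*127) * ln((127-1)/(127 +1))
xi = 0.015666

0.015666


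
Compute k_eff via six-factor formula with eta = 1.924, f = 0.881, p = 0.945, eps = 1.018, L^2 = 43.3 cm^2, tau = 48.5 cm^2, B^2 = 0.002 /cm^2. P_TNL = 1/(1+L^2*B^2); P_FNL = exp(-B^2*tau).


k_inf = eta*f*p*eps = 1.924*0.881*0.945*1.018 = 1.630649
P_TNL = 1/(1 + L^2*B^2) = 1/(1 + 43.3*0.002) = 0.9203019
P_FNL = exp(-B^2*tau) = exp(-0.002*48.5) = 0.9075560
k_eff = k_inf * P_TNL * P_FNL = 1.630649 * 0.9203019 * 0.9075560
k_eff = 1.3620

1.3620


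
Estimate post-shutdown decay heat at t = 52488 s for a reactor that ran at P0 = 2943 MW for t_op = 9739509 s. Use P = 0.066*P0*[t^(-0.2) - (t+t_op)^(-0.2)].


P/P0 = 0.066 * [t^(-0.2) - (t + t_op)^(-0.2)]
P/P0 = 0.066 * [52488^(-0.2) - (52488 + 9739509)^(-0.2)]
P/P0 = 0.066 * [0.1137596 - 0.03997843] = 0.004869557
P = 2943 * 0.004869557 = 14.331 MW

14.331


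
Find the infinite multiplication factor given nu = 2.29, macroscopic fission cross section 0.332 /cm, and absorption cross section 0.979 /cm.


k_inf = nu * Sigma_f / Sigma_a
k_inf = 2.29 * 0.332 / 0.979
k_inf = 0.77659

0.77659


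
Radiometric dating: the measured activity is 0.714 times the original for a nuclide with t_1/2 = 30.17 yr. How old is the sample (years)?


lambda = ln(2) / t_half = ln(2) / 30.17 = 0.02297472 /yr
t = -ln(A/A0) / lambda
t = -ln(0.714) / 0.02297472
t = 14.663 yr

14.663


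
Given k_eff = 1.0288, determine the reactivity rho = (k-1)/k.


rho = (k_eff - 1) / k_eff
rho = (1.0288 - 1) / 1.0288
rho = 0.027994

0.027994


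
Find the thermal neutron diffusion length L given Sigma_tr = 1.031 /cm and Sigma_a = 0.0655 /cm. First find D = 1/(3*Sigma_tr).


D = 1 / (3 * Sigma_tr) = 1 / (3 * 1.031) = 0.3233107 cm
L = sqrt(D / Sigma_a)
L = sqrt(0.3233107 / 0.0655)
L = 2.2217 cm

2.2217


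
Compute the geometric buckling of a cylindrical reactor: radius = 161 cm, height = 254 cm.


B^2 = (2.405/R)^2 + (pi/H)^2
B^2 = (2.405/161)^2 + (pi/254)^2
B^2 = 3.7612e-04 /cm^2

3.7612e-04


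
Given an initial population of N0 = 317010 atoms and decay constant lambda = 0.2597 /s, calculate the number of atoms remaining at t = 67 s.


N = N0 * exp(-lambda * t)
N = 317010 * exp(-0.2597 * 67)
N = 0.0087982

0.0087982


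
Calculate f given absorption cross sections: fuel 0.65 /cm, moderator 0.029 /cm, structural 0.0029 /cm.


f = Sigma_a_fuel / (Sigma_a_fuel + Sigma_a_mod + Sigma_a_other)
f = 0.65 / (0.65 + 0.029 + 0.0029)
f = 0.95322

0.95322


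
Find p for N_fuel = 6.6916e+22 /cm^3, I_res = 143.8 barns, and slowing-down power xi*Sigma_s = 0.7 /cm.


p = exp(-N * I * 1e-24 / (xi*Sigma_s))
p = exp(-6.6916e+22 * 143.8 * 1e-24 / 0.7)
p = 1.0715e-06

1.0715e-06


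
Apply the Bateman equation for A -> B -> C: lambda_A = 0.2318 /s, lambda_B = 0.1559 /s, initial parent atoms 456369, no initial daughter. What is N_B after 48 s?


N_B(t) = lambda_A * N_A0 / (lambda_B - lambda_A) * [exp(-lambda_A*t) - exp(-lambda_B*t)]
exp(-0.2318*48) = 1.471858e-05; exp(-0.1559*48) = 5.624547e-04
N_B = 0.2318 * 456369 / (0.1559 - 0.2318) * (1.471858e-05 - 5.624547e-04)
N_B = 763.41

763.41


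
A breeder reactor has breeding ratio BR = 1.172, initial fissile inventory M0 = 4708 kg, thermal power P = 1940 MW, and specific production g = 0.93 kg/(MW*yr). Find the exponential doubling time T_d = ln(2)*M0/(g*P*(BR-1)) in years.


Breeding gain G = BR - 1 = 1.172 - 1 = 0.172
Fissile production rate = g * P * G = 0.93 * 1940 * 0.172 = 310.3224 kg/yr
T_d = ln(2) * M0 / (g * P * G)
T_d = ln(2) * 4708 / 310.3224 = 10.516 yr

10.516


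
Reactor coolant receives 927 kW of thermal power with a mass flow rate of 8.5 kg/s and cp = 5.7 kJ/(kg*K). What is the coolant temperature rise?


dT = Q / (m_dot * cp)
dT = 927 / (8.5 * 5.7)
dT = 19.133 C

19.133


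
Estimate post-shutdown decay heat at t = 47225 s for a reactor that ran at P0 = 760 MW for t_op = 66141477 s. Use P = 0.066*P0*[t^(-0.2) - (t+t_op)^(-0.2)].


P/P0 = 0.066 * [t^(-0.2) - (t + t_op)^(-0.2)]
P/P0 = 0.066 * [47225^(-0.2) - (47225 + 66141477)^(-0.2)]
P/P0 = 0.066 * [0.1161892 - 0.02727993] = 0.005868012
P = 760 * 0.005868012 = 4.4597 MW

4.4597


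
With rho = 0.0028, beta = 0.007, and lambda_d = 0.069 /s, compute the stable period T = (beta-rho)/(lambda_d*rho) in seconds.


T = (beta - rho) / (lambda_d * rho)
T = (0.007 - 0.0028) / (0.069 * 0.0028)
T = 21.739 s

21.739


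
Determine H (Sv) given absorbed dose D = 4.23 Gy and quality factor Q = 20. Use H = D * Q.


H = D * Q
H = 4.23 * 20
H = 84.600 Sv

84.600


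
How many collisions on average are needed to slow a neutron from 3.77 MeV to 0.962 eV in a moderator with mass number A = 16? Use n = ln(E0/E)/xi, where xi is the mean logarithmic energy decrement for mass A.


xi = 1 + (A-1)^2/(2A)*ln((A-1)/(A+1)) = 0.1199467 (for A = 16)
n = ln(E0/E) / xi
n = ln(3.77e6 / 0.962) / 0.1199467
n = ln(3.918919e+06) / 0.1199467 = 126.57

126.57


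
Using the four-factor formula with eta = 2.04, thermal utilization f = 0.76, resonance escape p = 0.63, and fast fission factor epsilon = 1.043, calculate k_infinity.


k_inf = eta * f * p * epsilon
k_inf = 2.04 * 0.76 * 0.63 * 1.043
k_inf = 1.0188

1.0188


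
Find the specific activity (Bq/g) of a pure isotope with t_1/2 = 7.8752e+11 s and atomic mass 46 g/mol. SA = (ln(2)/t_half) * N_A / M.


lambda = ln(2) / t_half = ln(2) / 7.8752e+11 = 8.801645e-13 /s
SA = lambda * N_A / M
SA = 8.801645e-13 * 6.022e23 / 46
SA = 1.1523e+10 Bq/g

1.1523e+10


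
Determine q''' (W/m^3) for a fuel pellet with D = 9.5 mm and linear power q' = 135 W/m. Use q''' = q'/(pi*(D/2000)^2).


r = D / 2 / 1000 = 9.5 / 2 / 1000 = 0.00475 m
q''' = q' / (pi * r^2)
q''' = 135 / (pi * 0.00475^2)
q''' = 1.9046e+06 W/m^3

1.9046e+06


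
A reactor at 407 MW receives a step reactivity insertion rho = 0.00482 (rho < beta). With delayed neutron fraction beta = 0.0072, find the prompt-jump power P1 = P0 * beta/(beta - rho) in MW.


P1/P0 = beta / (beta - rho)
P1/P0 = 0.0072 / (0.0072 - 0.00482) = 3.025210
P1 = 407 * 3.025210 = 1231.3 MW

1231.3


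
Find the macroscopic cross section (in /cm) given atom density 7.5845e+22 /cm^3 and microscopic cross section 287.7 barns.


Sigma = N * sigma_barns * 1e-24
Sigma = 7.5845e+22 * 287.7 * 1e-24
Sigma = 21.821 /cm

21.821


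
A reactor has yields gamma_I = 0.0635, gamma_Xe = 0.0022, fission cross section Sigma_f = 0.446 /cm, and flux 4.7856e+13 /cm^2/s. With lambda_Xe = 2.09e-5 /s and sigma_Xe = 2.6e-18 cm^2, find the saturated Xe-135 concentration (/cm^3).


Xe_eq = (gamma_I + gamma_Xe) * Sigma_f * phi / (lambda_Xe + sigma_Xe * phi)
Numerator = (0.0635 + 0.0022) * 0.446 * 4.7856e+13 = 1.402286e+12
Denominator = 2.09e-5 + 2.6e-18 * 4.7856e+13 = 1.453256e-04
Xe_eq = 1.402286e+12 / 1.453256e-04 = 9.6493e+15 /cm^3

9.6493e+15


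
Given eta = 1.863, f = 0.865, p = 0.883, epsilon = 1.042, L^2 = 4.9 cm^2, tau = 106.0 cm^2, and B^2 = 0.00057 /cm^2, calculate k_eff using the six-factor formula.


k_inf = eta*f*p*eps = 1.863*0.865*0.883*1.042 = 1.482714
P_TNL = 1/(1 + L^2*B^2) = 1/(1 + 4.9*0.00057) = 0.9972148
P_FNL = exp(-B^2*tau) = exp(-0.00057*106.0) = 0.9413691
k_eff = k_inf * P_TNL * P_FNL = 1.482714 * 0.9972148 * 0.9413691
k_eff = 1.3919

1.3919


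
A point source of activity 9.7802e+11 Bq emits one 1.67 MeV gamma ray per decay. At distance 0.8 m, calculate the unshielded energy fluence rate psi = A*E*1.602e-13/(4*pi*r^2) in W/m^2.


psi = A * E * 1.602e-13 / (4*pi*r^2)
psi = 9.7802e+11 * 1.67 * 1.602e-13 / (4*pi*0.8^2)
psi = 0.032534 W/m^2

0.032534


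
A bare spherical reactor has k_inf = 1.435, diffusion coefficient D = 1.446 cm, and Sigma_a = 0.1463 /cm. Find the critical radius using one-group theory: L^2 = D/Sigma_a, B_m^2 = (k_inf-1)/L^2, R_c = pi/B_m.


L^2 = D / Sigma_a = 1.446 / 0.1463 = 9.883800 cm^2
B_m^2 = (k_inf - 1) / L^2 = (1.435 - 1) / 9.883800 = 0.04401141 /cm^2
For a bare sphere: B_g = pi/R, so R_c = pi / sqrt(B_m^2)
R_c = pi / sqrt(0.04401141) = 14.975 cm

14.975


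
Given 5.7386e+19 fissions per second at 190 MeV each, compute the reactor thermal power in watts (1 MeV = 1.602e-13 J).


P = fission_rate * E_MeV * 1.602e-13
P = 5.7386e+19 * 190 * 1.602e-13
P = 1.7467e+09 W

1.7467e+09


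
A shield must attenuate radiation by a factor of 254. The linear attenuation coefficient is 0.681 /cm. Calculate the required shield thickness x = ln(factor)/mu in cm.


x = ln(factor) / mu
x = ln(254) / 0.681
x = 8.1312 cm

8.1312


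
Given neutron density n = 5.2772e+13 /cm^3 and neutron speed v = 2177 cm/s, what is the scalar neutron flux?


phi = n * v
phi = 5.2772e+13 * 2177
phi = 1.1488e+17 /cm^2/s

1.1488e+17


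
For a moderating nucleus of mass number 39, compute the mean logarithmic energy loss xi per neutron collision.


xi = 1 + (A-1)^2/(2A) * ln((A-1)/(A+1))
xi = 1 + (39-1)^2/(2*39) * ln((39-1)/(39 +1))
xi = 0.050416

0.050416


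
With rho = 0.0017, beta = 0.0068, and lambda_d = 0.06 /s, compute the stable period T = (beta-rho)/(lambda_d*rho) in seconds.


T = (beta - rho) / (lambda_d * rho)
T = (0.0068 - 0.0017) / (0.06 * 0.0017)
T = 50.000 s

50.000


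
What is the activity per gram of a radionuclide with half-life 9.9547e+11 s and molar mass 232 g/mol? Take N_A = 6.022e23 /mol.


lambda = ln(2) / t_half = ln(2) / 9.9547e+11 = 6.963014e-13 /s
SA = lambda * N_A / M
SA = 6.963014e-13 * 6.022e23 / 232
SA = 1.8074e+09 Bq/g

1.8074e+09


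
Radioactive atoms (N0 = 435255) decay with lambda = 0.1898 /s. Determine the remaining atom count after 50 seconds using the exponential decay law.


N = N0 * exp(-lambda * t)
N = 435255 * exp(-0.1898 * 50)
N = 32.907

32.907


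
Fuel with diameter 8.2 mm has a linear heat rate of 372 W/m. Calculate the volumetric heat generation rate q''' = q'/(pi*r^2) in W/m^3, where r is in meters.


r = D / 2 / 1000 = 8.2 / 2 / 1000 = 0.0041 m
q''' = q' / (pi * r^2)
q''' = 372 / (pi * 0.0041^2)
q''' = 7.0441e+06 W/m^3

7.0441e+06


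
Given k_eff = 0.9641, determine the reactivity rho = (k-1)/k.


rho = (k_eff - 1) / k_eff
rho = (0.9641 - 1) / 0.9641
rho = -0.037237

-0.037237


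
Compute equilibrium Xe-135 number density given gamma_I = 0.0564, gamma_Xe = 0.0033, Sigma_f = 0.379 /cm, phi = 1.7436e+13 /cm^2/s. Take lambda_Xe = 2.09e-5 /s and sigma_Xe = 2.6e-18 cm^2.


Xe_eq = (gamma_I + gamma_Xe) * Sigma_f * phi / (lambda_Xe + sigma_Xe * phi)
Numerator = (0.0564 + 0.0033) * 0.379 * 1.7436e+13 = 3.945122e+11
Denominator = 2.09e-5 + 2.6e-18 * 1.7436e+13 = 6.623360e-05
Xe_eq = 3.945122e+11 / 6.623360e-05 = 5.9564e+15 /cm^3

5.9564e+15


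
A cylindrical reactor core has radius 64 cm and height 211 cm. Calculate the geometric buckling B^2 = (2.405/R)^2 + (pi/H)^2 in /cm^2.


B^2 = (2.405/R)^2 + (pi/H)^2
B^2 = (2.405/64)^2 + (pi/211)^2
B^2 = 0.0016338 /cm^2

0.0016338


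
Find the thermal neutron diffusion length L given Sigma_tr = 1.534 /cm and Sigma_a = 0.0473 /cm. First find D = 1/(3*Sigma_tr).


D = 1 / (3 * Sigma_tr) = 1 / (3 * 1.534) = 0.2172968 cm
L = sqrt(D / Sigma_a)
L = sqrt(0.2172968 / 0.0473)
L = 2.1434 cm

2.1434


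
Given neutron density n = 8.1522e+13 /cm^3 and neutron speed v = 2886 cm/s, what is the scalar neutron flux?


phi = n * v
phi = 8.1522e+13 * 2886
phi = 2.3527e+17 /cm^2/s

2.3527e+17


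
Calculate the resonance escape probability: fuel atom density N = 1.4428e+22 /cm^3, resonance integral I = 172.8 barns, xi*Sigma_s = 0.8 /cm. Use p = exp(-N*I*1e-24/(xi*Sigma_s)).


p = exp(-N * I * 1e-24 / (xi*Sigma_s))
p = exp(-1.4428e+22 * 172.8 * 1e-24 / 0.8)
p = 0.044314

0.044314


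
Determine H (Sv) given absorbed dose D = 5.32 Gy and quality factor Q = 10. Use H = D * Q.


H = D * Q
H = 5.32 * 10
H = 53.200 Sv

53.200


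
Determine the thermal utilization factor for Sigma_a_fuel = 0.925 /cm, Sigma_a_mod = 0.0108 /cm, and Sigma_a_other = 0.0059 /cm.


f = Sigma_a_fuel / (Sigma_a_fuel + Sigma_a_mod + Sigma_a_other)
f = 0.925 / (0.925 + 0.0108 + 0.0059)
f = 0.98227

0.98227


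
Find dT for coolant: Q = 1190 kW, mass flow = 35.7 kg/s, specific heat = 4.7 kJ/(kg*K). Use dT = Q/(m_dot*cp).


dT = Q / (m_dot * cp)
dT = 1190 / (35.7 * 4.7)
dT = 7.0922 C

7.0922


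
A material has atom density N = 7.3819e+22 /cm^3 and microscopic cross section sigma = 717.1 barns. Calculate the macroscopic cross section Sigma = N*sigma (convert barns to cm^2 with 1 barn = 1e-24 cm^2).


Sigma = N * sigma_barns * 1e-24
Sigma = 7.3819e+22 * 717.1 * 1e-24
Sigma = 52.936 /cm

52.936


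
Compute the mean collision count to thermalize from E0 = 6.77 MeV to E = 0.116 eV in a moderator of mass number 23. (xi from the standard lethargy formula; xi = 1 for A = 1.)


xi = 1 + (A-1)^2/(2A)*ln((A-1)/(A+1)) = 0.08448899 (for A = 23)
n = ln(E0/E) / xi
n = ln(6.77e6 / 0.116) / 0.08448899
n = ln(5.836207e+07) / 0.08448899 = 211.65

211.65


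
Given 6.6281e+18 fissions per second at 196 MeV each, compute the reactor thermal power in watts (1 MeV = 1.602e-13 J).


P = fission_rate * E_MeV * 1.602e-13
P = 6.6281e+18 * 196 * 1.602e-13
P = 2.0812e+08 W

2.0812e+08


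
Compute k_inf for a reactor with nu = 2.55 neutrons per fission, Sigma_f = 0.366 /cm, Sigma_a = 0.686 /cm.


k_inf = nu * Sigma_f / Sigma_a
k_inf = 2.55 * 0.366 / 0.686
k_inf = 1.3605

1.3605


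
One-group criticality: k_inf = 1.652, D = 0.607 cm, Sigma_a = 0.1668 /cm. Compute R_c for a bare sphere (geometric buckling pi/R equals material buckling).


L^2 = D / Sigma_a = 0.607 / 0.1668 = 3.639089 cm^2
B_m^2 = (k_inf - 1) / L^2 = (1.652 - 1) / 3.639089 = 0.1791657 /cm^2
For a bare sphere: B_g = pi/R, so R_c = pi / sqrt(B_m^2)
R_c = pi / sqrt(0.1791657) = 7.4220 cm

7.4220


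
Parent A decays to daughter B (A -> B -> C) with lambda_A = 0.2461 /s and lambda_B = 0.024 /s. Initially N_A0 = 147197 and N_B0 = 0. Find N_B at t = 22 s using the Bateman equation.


N_B(t) = lambda_A * N_A0 / (lambda_B - lambda_A) * [exp(-lambda_A*t) - exp(-lambda_B*t)]
exp(-0.2461*22) = 0.004452899; exp(-0.024*22) = 0.5897834
N_B = 0.2461 * 147197 / (0.024 - 0.2461) * (0.004452899 - 0.5897834)
N_B = 95469

95469


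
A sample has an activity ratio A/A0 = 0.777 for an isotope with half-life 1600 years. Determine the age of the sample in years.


lambda = ln(2) / t_half = ln(2) / 1600 = 4.332170e-04 /yr
t = -ln(A/A0) / lambda
t = -ln(0.777) / 4.332170e-04
t = 582.42 yr

582.42


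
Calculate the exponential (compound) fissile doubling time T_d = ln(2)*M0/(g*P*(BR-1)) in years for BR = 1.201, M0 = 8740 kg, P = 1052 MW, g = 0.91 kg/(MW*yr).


Breeding gain G = BR - 1 = 1.201 - 1 = 0.201
Fissile production rate = g * P * G = 0.91 * 1052 * 0.201 = 192.42132 kg/yr
T_d = ln(2) * M0 / (g * P * G)
T_d = ln(2) * 8740 / 192.42132 = 31.484 yr

31.484


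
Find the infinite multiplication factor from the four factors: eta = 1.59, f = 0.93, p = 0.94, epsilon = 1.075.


k_inf = eta * f * p * epsilon
k_inf = 1.59 * 0.93 * 0.94 * 1.075
k_inf = 1.4942

1.4942


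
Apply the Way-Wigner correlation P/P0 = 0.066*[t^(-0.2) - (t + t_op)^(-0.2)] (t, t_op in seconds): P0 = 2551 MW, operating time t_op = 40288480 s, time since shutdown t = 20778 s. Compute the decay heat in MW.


P/P0 = 0.066 * [t^(-0.2) - (t + t_op)^(-0.2)]
P/P0 = 0.066 * [20778^(-0.2) - (20778 + 40288480)^(-0.2)]
P/P0 = 0.066 * [0.1369239 - 0.03012444] = 0.007048764
P = 2551 * 0.007048764 = 17.981 MW

17.981


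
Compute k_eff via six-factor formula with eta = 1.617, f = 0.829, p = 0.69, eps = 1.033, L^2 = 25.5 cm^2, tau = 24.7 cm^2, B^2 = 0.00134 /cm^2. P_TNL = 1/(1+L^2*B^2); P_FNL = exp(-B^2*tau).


k_inf = eta*f*p*eps = 1.617*0.829*0.69*1.033 = 0.9554632
P_TNL = 1/(1 + L^2*B^2) = 1/(1 + 25.5*0.00134) = 0.9669590
P_FNL = exp(-B^2*tau) = exp(-0.00134*24.7) = 0.9674437
k_eff = k_inf * P_TNL * P_FNL = 0.9554632 * 0.9669590 * 0.9674437
k_eff = 0.89382

0.89382


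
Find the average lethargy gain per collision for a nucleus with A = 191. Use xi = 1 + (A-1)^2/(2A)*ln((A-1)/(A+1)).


xi = 1 + (A-1)^2/(2A) * ln((A-1)/(A+1))
xi = 1 + (191-1)^2/(2*191) * ln((191-1)/(191 +1))
xi = 0.010435

0.010435
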